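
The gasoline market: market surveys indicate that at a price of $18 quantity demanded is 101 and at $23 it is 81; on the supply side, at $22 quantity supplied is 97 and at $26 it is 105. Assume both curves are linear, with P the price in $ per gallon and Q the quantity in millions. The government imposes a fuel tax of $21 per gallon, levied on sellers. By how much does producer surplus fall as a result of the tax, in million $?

Demand slope: (81 − 101)/(23 − 18) = -4, so Qd = 173 − 4P.
Supply slope: (105 − 97)/(26 − 22) = 2, so Qs = 2P + 53.
Before the tax: set 173 − 4P = 2P + 53 → P* = $20, Q* = 93.
With the tax collected from sellers, supply shifts: Qs = 2(P − 21) + 53.
Solving gives Q = 65 with consumers paying $27 and sellers receiving $6 (the $21 wedge).
ΔPS is the trapezoid between Q = 65 and Q = 93 of height $14: ½ · (93 + 65) · 14 = $1106.

Producer surplus falls by $1106 million.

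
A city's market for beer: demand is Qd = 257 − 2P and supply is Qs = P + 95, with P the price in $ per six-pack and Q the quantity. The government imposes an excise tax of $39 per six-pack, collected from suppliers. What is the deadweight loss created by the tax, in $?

Before the tax: set 257 − 2P = P + 95 → P* = $54, Q* = 149.
With the tax collected from suppliers, supply shifts: Qs = (P − 39) + 95.
Solving gives Q = 123 with buyers paying $67 and suppliers receiving $28 (the $39 wedge).
Quantity falls by |ΔQ| = |149 − 123| = 26.
DWL = ½ · t · |ΔQ| = ½ · 39 · 26 = $507.

Deadweight loss = $507.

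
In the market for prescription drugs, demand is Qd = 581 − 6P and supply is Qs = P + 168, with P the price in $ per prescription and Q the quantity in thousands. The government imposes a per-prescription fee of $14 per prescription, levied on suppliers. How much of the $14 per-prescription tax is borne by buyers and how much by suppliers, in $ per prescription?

Buyers bear $2 per prescription; suppliers bear $12 per prescription.

Without the tax, 581 − 6P = P + 168 gives 7P = 413, so P* = $59 and Q* = 227.
With the tax collected from suppliers, supply shifts: Qs = (P − 14) + 168.
Solving gives Q = 215 with buyers paying $61 and suppliers receiving $47 (the $14 wedge).
Burden on buyers: $2; on suppliers: $12. (They sum to $14.)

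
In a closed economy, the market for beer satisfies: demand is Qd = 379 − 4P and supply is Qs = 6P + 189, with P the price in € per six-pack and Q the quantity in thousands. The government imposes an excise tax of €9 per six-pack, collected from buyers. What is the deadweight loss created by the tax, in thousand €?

Deadweight loss = €97.2 thousand.

Before the tax: set 379 − 4P = 6P + 189 → P* = €19, Q* = 303.
With the tax collected from buyers, demand (in seller-price terms) shifts: Qd = 379 − 4(P + 9).
Solving gives Q = 281.4 with buyers paying €24.4 and producers receiving €15.4 (the €9 wedge).
Quantity falls by |ΔQ| = |303 − 281.4| = 21.6.
DWL = ½ · t · |ΔQ| = ½ · 9 · 21.6 = €97.2.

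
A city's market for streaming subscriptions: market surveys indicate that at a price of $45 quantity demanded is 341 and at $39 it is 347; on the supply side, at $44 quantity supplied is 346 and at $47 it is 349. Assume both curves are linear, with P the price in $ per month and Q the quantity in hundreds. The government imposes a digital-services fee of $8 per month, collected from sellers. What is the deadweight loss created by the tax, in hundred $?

Deadweight loss = $16 hundred.

Demand slope: (347 − 341)/(39 − 45) = -1, so Qd = 386 − P.
Supply slope: (349 − 346)/(47 − 44) = 1, so Qs = P + 302.
Before the tax: set 386 − P = P + 302 → P* = $42, Q* = 344.
With the tax collected from sellers, supply shifts: Qs = (P − 8) + 302.
New equilibrium: consumers pay $46, sellers receive $38, Q = 340. (Wedge: Pb − Ps = 8.)
Quantity falls by |ΔQ| = |344 − 340| = 4.
DWL = ½ · t · |ΔQ| = ½ · 8 · 4 = $16.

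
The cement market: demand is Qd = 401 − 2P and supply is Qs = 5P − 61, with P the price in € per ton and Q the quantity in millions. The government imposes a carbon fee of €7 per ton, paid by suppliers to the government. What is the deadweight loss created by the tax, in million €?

Deadweight loss = €35 million.

Without the tax, 401 − 2P = 5P − 61 gives 7P = 462, so P* = €66 and Q* = 269.
With the tax collected from suppliers, supply shifts: Qs = 5(P − 7) − 61.
New equilibrium: consumers pay €71, suppliers receive €64, Q = 259. (Wedge: Pb − Ps = 7.)
Quantity falls by |ΔQ| = |269 − 259| = 10.
DWL = ½ · t · |ΔQ| = ½ · 7 · 10 = €35.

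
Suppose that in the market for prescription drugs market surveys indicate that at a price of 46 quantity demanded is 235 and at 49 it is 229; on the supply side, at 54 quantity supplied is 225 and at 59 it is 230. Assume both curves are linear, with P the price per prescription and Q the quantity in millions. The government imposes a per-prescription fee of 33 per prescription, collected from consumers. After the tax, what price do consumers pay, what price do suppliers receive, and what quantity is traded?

Consumers pay 63; suppliers receive 30; quantity = 201.

Demand slope: (229 − 235)/(49 − 46) = -2, so Qd = 327 − 2P.
Supply slope: (230 − 225)/(59 − 54) = 1, so Qs = P + 171.
Without the tax, 327 − 2P = P + 171 gives 3P = 156, so P* = 52 and Q* = 223.
With the tax collected from consumers, demand (in seller-price terms) shifts: Qd = 327 − 2(P + 33).
New equilibrium: consumers pay 63, suppliers receive 30, Q = 201. (Wedge: Pb − Ps = 33.)
The less price-elastic side of the market bears the larger share of a per-unit tax.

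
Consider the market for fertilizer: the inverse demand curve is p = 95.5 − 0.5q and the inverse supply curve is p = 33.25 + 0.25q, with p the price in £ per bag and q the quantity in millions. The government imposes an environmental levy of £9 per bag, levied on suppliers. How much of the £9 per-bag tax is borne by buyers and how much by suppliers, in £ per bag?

Inverting to q(p) form: qd = 191 − 2p; qs = 4p − 133.
Before the tax: set 191 − 2p = 4p − 133 → p* = £54, q* = 83.
With the tax collected from suppliers, supply shifts: qs = 4(p − 9) − 133.
New equilibrium: buyers pay £60, suppliers receive £51, q = 71. (Wedge: pb − ps = 9.)
Burden on buyers: £6; on suppliers: £3. (They sum to £9.)
The less price-elastic side of the market bears the larger share of a per-unit tax.

Buyers bear £6 per bag; suppliers bear £3 per bag.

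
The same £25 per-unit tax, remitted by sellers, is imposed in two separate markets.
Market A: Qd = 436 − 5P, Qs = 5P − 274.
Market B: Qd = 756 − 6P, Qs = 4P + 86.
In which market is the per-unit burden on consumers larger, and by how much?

Market A: pre-tax P* = £71, Q* = 81; post-tax Q = 18.5; per-unit burden on consumers = £12.5.
Market B: pre-tax P* = £67, Q* = 354; post-tax Q = 294; per-unit burden on consumers = £10.
Difference: £12.5 vs £10 → market A is larger by £2.5.

Market A, by £2.5.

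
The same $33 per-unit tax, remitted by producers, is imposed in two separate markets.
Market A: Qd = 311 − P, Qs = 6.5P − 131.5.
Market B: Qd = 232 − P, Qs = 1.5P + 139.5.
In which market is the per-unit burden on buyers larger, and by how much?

Market A: pre-tax P* = $59, Q* = 252; post-tax Q = 223.4; per-unit burden on buyers = $28.6.
Market B: pre-tax P* = $37, Q* = 195; post-tax Q = 175.2; per-unit burden on buyers = $19.8.
Difference: $28.6 vs $19.8 → market A is larger by $8.8.

Market A, by $8.8.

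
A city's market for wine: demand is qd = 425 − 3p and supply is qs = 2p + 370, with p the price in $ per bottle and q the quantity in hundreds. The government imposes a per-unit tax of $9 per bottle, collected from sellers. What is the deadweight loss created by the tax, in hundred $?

Without the tax, 425 − 3p = 2p + 370 gives 5p = 55, so p* = $11 and q* = 392.
With the tax collected from sellers, supply shifts: qs = 2(p − 9) + 370.
New equilibrium: consumers pay $14.6, sellers receive $5.6, q = 381.2. (Wedge: pb − ps = 9.)
Quantity falls by |ΔQ| = |392 − 381.2| = 10.8.
DWL = ½ · t · |ΔQ| = ½ · 9 · 10.8 = $48.6.

Deadweight loss = $48.6 hundred.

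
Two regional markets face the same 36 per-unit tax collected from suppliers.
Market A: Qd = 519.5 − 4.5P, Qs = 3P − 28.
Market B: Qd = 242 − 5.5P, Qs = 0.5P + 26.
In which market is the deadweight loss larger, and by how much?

Market A, by 869.4.

Market A: pre-tax P* = 73, Q* = 191; post-tax Q = 126.2; deadweight loss = 1166.4.
Market B: pre-tax P* = 36, Q* = 44; post-tax Q = 27.5; deadweight loss = 297.
Difference: 1166.4 vs 297 → market A is larger by 869.4.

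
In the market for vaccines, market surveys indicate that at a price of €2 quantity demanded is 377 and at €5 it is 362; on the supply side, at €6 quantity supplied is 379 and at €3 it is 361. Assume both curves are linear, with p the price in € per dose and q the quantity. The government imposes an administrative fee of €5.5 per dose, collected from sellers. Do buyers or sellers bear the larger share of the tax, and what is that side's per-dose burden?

Buyers bear the larger share: €3 per dose.

Demand slope: (362 − 377)/(5 − 2) = -5, so qd = 387 − 5p.
Supply slope: (361 − 379)/(3 − 6) = 6, so qs = 6p + 343.
Without the tax, 387 − 5p = 6p + 343 gives 11p = 44, so p* = €4 and q* = 367.
With the tax collected from sellers, supply shifts: qs = 6(p − 5.5) + 343.
Solving gives q = 352 with buyers paying €7 and sellers receiving €1.5 (the €5.5 wedge).
Per-dose burden: buyers €3, sellers €2.5.
Buyers take the larger share because demand is less price-elastic here (demand slope 5 vs supply slope 6).
The less price-elastic side of the market bears the larger share of a per-unit tax.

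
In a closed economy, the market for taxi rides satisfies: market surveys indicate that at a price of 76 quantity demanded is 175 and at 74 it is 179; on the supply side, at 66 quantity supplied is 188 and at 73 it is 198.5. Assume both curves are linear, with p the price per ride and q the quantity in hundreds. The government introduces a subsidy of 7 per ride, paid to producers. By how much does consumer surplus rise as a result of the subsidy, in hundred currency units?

Consumer surplus rises by 582 hundred.

Demand slope: (179 − 175)/(74 − 76) = -2, so qd = 327 − 2p.
Supply slope: (198.5 − 188)/(73 − 66) = 1.5, so qs = 1.5p + 89.
Without the subsidy, 327 − 2p = 1.5p + 89 gives 3.5p = 238, so p* = 68 and q* = 191.
With a per-unit subsidy paid to producers, each receives p + 7 per unit sold, so supply becomes qs = 1.5(p + 7) + 89.
Solving gives q = 197 with buyers paying 65 and producers receiving 72 (the 7 wedge).
ΔCS is the trapezoid between Q = 197 and Q = 191 of height 3: ½ · (191 + 197) · 3 = 582.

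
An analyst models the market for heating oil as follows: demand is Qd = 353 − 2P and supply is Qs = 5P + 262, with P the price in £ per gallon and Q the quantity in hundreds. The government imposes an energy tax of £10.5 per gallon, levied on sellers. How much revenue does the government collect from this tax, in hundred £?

Without the tax, 353 − 2P = 5P + 262 gives 7P = 91, so P* = £13 and Q* = 327.
With the tax collected from sellers, supply shifts: Qs = 5(P − 10.5) + 262.
New equilibrium: buyers pay £20.5, sellers receive £10, Q = 312. (Wedge: Pb − Ps = 10.5.)
Revenue = t · Q = 10.5 · 312 = £3276.

Tax revenue = £3276 hundred.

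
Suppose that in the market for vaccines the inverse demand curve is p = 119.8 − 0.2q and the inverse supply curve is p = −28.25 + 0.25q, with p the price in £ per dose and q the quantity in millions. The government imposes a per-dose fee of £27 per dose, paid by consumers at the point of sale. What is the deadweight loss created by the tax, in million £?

Inverting to q(p) form: qd = 599 − 5p; qs = 4p + 113.
Before the tax: set 599 − 5p = 4p + 113 → p* = £54, q* = 329.
With the tax collected from consumers, demand (in seller-price terms) shifts: qd = 599 − 5(p + 27).
Solving gives q = 269 with consumers paying £66 and producers receiving £39 (the £27 wedge).
Quantity falls by |ΔQ| = |329 − 269| = 60.
DWL = ½ · t · |ΔQ| = ½ · 27 · 60 = £810.

Deadweight loss = £810 million.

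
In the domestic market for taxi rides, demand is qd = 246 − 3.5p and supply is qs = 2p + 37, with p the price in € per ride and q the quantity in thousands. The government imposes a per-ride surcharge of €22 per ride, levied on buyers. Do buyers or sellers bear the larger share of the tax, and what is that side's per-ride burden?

Sellers bear the larger share: €14 per ride.

Before the tax: set 246 − 3.5p = 2p + 37 → p* = €38, q* = 113.
With the tax collected from buyers, demand (in seller-price terms) shifts: qd = 246 − 3.5(p + 22).
New equilibrium: buyers pay €46, sellers receive €24, q = 85. (Wedge: pb − ps = 22.)
Per-ride burden: buyers €8, sellers €14.
Sellers take the larger share because supply is less price-elastic here (demand slope 3.5 vs supply slope 2).
The less price-elastic side of the market bears the larger share of a per-unit tax.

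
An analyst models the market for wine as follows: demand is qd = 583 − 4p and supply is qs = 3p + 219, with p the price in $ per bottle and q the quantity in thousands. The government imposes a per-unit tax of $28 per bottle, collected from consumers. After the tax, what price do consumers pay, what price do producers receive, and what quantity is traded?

Consumers pay $64; producers receive $36; quantity = 327.

Without the tax, 583 − 4p = 3p + 219 gives 7p = 364, so p* = $52 and q* = 375.
With the tax collected from consumers, demand (in seller-price terms) shifts: qd = 583 − 4(p + 28).
Solving gives q = 327 with consumers paying $64 and producers receiving $36 (the $28 wedge).
The less price-elastic side of the market bears the larger share of a per-unit tax.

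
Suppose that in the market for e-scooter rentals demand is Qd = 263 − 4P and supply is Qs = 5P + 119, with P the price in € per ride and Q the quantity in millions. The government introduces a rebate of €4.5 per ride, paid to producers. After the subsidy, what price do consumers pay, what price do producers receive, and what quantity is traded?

Consumers pay €13.5; producers receive €18; quantity = 209.

Without the subsidy, 263 − 4P = 5P + 119 gives 9P = 144, so P* = €16 and Q* = 199.
With a per-unit subsidy paid to producers, each receives P + 4.5 per unit sold, so supply becomes Qs = 5(P + 4.5) + 119.
Solving gives Q = 209 with consumers paying €13.5 and producers receiving €18 (the €4.5 wedge).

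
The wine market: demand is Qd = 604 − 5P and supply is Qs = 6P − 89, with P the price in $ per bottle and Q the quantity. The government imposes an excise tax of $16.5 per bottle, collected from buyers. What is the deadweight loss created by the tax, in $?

Before the tax: set 604 − 5P = 6P − 89 → P* = $63, Q* = 289.
With the tax collected from buyers, demand (in seller-price terms) shifts: Qd = 604 − 5(P + 16.5).
New equilibrium: buyers pay $72, producers receive $55.5, Q = 244. (Wedge: Pb − Ps = 16.5.)
Quantity falls by |ΔQ| = |289 − 244| = 45.
DWL = ½ · t · |ΔQ| = ½ · 16.5 · 45 = $371.25.

Deadweight loss = $371.25.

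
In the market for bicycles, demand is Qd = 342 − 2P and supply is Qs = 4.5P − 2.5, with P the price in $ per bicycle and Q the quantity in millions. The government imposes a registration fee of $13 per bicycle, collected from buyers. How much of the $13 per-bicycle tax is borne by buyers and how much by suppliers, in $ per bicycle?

Before the tax: set 342 − 2P = 4.5P − 2.5 → P* = $53, Q* = 236.
With the tax collected from buyers, demand (in seller-price terms) shifts: Qd = 342 − 2(P + 13).
Solving gives Q = 218 with buyers paying $62 and suppliers receiving $49 (the $13 wedge).
Burden on buyers: $9; on suppliers: $4. (They sum to $13.)

Buyers bear $9 per bicycle; suppliers bear $4 per bicycle.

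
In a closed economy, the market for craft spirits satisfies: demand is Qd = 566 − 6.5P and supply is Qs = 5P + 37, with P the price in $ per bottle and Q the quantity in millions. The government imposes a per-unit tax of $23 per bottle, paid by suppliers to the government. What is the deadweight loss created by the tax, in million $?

Deadweight loss = $747.5 million.

Without the tax, 566 − 6.5P = 5P + 37 gives 11.5P = 529, so P* = $46 and Q* = 267.
With the tax collected from suppliers, supply shifts: Qs = 5(P − 23) + 37.
New equilibrium: buyers pay $56, suppliers receive $33, Q = 202. (Wedge: Pb − Ps = 23.)
Quantity falls by |ΔQ| = |267 − 202| = 65.
DWL = ½ · t · |ΔQ| = ½ · 23 · 65 = $747.5.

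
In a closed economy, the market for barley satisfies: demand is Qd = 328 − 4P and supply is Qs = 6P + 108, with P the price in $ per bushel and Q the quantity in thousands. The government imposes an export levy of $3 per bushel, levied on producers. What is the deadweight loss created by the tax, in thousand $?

Deadweight loss = $10.8 thousand.

Before the tax: set 328 − 4P = 6P + 108 → P* = $22, Q* = 240.
With the tax collected from producers, supply shifts: Qs = 6(P − 3) + 108.
New equilibrium: buyers pay $23.8, producers receive $20.8, Q = 232.8. (Wedge: Pb − Ps = 3.)
Quantity falls by |ΔQ| = |240 − 232.8| = 7.2.
DWL = ½ · t · |ΔQ| = ½ · 3 · 7.2 = $10.8.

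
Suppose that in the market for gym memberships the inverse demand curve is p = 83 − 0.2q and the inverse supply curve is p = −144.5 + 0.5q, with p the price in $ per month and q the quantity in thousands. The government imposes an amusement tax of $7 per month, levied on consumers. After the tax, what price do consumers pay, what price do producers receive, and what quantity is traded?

Rewrite in direct form: qd = 415 − 5p and qs = 2p + 289.
Before the tax: set 415 − 5p = 2p + 289 → p* = $18, q* = 325.
With the tax collected from consumers, demand (in seller-price terms) shifts: qd = 415 − 5(p + 7).
New equilibrium: consumers pay $20, producers receive $13, q = 315. (Wedge: pb − ps = 7.)

Consumers pay $20; producers receive $13; quantity = 315.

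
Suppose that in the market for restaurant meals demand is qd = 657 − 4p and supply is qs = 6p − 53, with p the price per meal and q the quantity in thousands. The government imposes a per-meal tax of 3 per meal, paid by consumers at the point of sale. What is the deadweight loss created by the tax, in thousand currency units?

Deadweight loss = 10.8 thousand.

Without the tax, 657 − 4p = 6p − 53 gives 10p = 710, so p* = 71 and q* = 373.
With the tax collected from consumers, demand (in seller-price terms) shifts: qd = 657 − 4(p + 3).
Solving gives q = 365.8 with consumers paying 72.8 and sellers receiving 69.8 (the 3 wedge).
Quantity falls by |ΔQ| = |373 − 365.8| = 7.2.
DWL = ½ · t · |ΔQ| = ½ · 3 · 7.2 = 10.8.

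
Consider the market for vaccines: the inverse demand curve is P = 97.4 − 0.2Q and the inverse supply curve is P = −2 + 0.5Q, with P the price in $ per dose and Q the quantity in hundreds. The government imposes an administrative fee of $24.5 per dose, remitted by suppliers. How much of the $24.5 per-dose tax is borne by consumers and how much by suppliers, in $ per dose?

Consumers bear $7 per dose; suppliers bear $17.5 per dose.

Rewrite in direct form: Qd = 487 − 5P and Qs = 2P + 4.
Without the tax, 487 − 5P = 2P + 4 gives 7P = 483, so P* = $69 and Q* = 142.
With the tax collected from suppliers, supply shifts: Qs = 2(P − 24.5) + 4.
New equilibrium: consumers pay $76, suppliers receive $51.5, Q = 107. (Wedge: Pb − Ps = 24.5.)
Burden on consumers: $7; on suppliers: $17.5. (They sum to $24.5.)
The less price-elastic side of the market bears the larger share of a per-unit tax.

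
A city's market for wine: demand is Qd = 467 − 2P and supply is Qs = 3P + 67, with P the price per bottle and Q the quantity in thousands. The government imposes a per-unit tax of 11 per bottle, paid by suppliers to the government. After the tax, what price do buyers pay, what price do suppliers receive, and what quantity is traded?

Buyers pay 86.6; suppliers receive 75.6; quantity = 293.8.

Without the tax, 467 − 2P = 3P + 67 gives 5P = 400, so P* = 80 and Q* = 307.
With the tax collected from suppliers, supply shifts: Qs = 3(P − 11) + 67.
Solving gives Q = 293.8 with buyers paying 86.6 and suppliers receiving 75.6 (the 11 wedge).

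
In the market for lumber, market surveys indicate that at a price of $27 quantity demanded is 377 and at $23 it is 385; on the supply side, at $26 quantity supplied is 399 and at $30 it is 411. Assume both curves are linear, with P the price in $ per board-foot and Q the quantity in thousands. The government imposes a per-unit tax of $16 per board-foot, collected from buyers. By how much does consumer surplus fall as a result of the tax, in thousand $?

Demand slope: (385 − 377)/(23 − 27) = -2, so Qd = 431 − 2P.
Supply slope: (411 − 399)/(30 − 26) = 3, so Qs = 3P + 321.
Before the tax: set 431 − 2P = 3P + 321 → P* = $22, Q* = 387.
With the tax collected from buyers, demand (in seller-price terms) shifts: Qd = 431 − 2(P + 16).
New equilibrium: buyers pay $31.6, sellers receive $15.6, Q = 367.8. (Wedge: Pb − Ps = 16.)
ΔCS is the trapezoid between Q = 367.8 and Q = 387 of height $9.6: ½ · (387 + 367.8) · 9.6 = $3623.04.

Consumer surplus falls by $3623.04 thousand.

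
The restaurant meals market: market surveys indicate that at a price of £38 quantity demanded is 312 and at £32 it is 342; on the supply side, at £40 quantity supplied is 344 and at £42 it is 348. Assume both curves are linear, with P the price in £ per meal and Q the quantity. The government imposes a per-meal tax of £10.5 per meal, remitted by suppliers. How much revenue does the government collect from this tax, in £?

Demand slope: (342 − 312)/(32 − 38) = -5, so Qd = 502 − 5P.
Supply slope: (348 − 344)/(42 − 40) = 2, so Qs = 2P + 264.
Without the tax, 502 − 5P = 2P + 264 gives 7P = 238, so P* = £34 and Q* = 332.
With the tax collected from suppliers, supply shifts: Qs = 2(P − 10.5) + 264.
New equilibrium: buyers pay £37, suppliers receive £26.5, Q = 317. (Wedge: Pb − Ps = 10.5.)
Revenue = t · Q = 10.5 · 317 = £3328.5.

Tax revenue = £3328.5.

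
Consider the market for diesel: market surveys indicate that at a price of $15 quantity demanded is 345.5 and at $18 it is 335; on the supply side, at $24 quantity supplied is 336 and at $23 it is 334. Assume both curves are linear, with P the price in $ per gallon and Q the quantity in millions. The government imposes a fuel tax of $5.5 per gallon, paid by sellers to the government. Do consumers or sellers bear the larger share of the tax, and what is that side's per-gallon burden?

Sellers bear the larger share: $3.5 per gallon.

Demand slope: (335 − 345.5)/(18 − 15) = -3.5, so Qd = 398 − 3.5P.
Supply slope: (334 − 336)/(23 − 24) = 2, so Qs = 2P + 288.
Before the tax: set 398 − 3.5P = 2P + 288 → P* = $20, Q* = 328.
With the tax collected from sellers, supply shifts: Qs = 2(P − 5.5) + 288.
New equilibrium: consumers pay $22, sellers receive $16.5, Q = 321. (Wedge: Pb − Ps = 5.5.)
Per-gallon burden: consumers $2, sellers $3.5.
Sellers take the larger share because supply is less price-elastic here (demand slope 3.5 vs supply slope 2).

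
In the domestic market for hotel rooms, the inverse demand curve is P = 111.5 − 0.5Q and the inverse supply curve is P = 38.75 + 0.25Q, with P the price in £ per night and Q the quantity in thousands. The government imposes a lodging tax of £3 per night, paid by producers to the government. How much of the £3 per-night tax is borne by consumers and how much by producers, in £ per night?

Consumers bear £2 per night; producers bear £1 per night.

Inverting to Q(P) form: Qd = 223 − 2P; Qs = 4P − 155.
Before the tax: set 223 − 2P = 4P − 155 → P* = £63, Q* = 97.
With the tax collected from producers, supply shifts: Qs = 4(P − 3) − 155.
New equilibrium: consumers pay £65, producers receive £62, Q = 93. (Wedge: Pb − Ps = 3.)
Burden on consumers: £2; on producers: £1. (They sum to £3.)
The less price-elastic side of the market bears the larger share of a per-unit tax.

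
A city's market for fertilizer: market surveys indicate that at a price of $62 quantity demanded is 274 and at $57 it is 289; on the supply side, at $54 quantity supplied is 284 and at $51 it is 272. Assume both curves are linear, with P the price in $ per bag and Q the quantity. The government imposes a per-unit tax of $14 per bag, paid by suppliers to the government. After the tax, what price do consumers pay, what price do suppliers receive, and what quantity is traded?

Demand slope: (289 − 274)/(57 − 62) = -3, so Qd = 460 − 3P.
Supply slope: (272 − 284)/(51 − 54) = 4, so Qs = 4P + 68.
Before the tax: set 460 − 3P = 4P + 68 → P* = $56, Q* = 292.
With the tax collected from suppliers, supply shifts: Qs = 4(P − 14) + 68.
New equilibrium: consumers pay $64, suppliers receive $50, Q = 268. (Wedge: Pb − Ps = 14.)
The less price-elastic side of the market bears the larger share of a per-unit tax.

Consumers pay $64; suppliers receive $50; quantity = 268.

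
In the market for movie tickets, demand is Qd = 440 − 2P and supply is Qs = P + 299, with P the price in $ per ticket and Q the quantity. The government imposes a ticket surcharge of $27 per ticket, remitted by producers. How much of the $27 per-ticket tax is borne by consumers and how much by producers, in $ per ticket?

Consumers bear $9 per ticket; producers bear $18 per ticket.

Without the tax, 440 − 2P = P + 299 gives 3P = 141, so P* = $47 and Q* = 346.
With the tax collected from producers, supply shifts: Qs = (P − 27) + 299.
Solving gives Q = 328 with consumers paying $56 and producers receiving $29 (the $27 wedge).
Burden on consumers: $9; on producers: $18. (They sum to $27.)
The less price-elastic side of the market bears the larger share of a per-unit tax.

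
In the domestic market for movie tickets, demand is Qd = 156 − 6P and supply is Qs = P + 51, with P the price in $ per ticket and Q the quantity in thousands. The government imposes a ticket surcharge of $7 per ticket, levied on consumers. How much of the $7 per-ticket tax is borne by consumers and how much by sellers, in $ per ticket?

Before the tax: set 156 − 6P = P + 51 → P* = $15, Q* = 66.
With the tax collected from consumers, demand (in seller-price terms) shifts: Qd = 156 − 6(P + 7).
Solving gives Q = 60 with consumers paying $16 and sellers receiving $9 (the $7 wedge).
Burden on consumers: $1; on sellers: $6. (They sum to $7.)

Consumers bear $1 per ticket; sellers bear $6 per ticket.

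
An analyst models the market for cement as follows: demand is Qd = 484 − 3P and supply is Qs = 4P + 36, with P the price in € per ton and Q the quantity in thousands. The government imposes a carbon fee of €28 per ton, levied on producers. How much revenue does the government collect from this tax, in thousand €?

Tax revenue = €6832 thousand.

Before the tax: set 484 − 3P = 4P + 36 → P* = €64, Q* = 292.
With the tax collected from producers, supply shifts: Qs = 4(P − 28) + 36.
New equilibrium: buyers pay €80, producers receive €52, Q = 244. (Wedge: Pb − Ps = 28.)
Revenue = t · Q = 28 · 244 = €6832.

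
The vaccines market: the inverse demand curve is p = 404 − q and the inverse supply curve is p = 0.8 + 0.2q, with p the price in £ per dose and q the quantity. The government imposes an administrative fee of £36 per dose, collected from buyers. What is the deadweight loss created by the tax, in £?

Inverting to q(p) form: qd = 404 − p; qs = 5p − 4.
Without the tax, 404 − p = 5p − 4 gives 6p = 408, so p* = £68 and q* = 336.
With the tax collected from buyers, demand (in seller-price terms) shifts: qd = 404 − (p + 36).
New equilibrium: buyers pay £98, sellers receive £62, q = 306. (Wedge: pb − ps = 36.)
Quantity falls by |ΔQ| = |336 − 306| = 30.
DWL = ½ · t · |ΔQ| = ½ · 36 · 30 = £540.

Deadweight loss = £540.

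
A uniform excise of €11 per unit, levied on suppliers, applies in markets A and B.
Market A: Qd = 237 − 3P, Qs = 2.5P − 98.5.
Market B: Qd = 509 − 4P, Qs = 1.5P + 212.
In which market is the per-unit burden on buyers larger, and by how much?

Market A: pre-tax P* = €61, Q* = 54; post-tax Q = 39; per-unit burden on buyers = €5.
Market B: pre-tax P* = €54, Q* = 293; post-tax Q = 281; per-unit burden on buyers = €3.
Difference: €5 vs €3 → market A is larger by €2.

Market A, by €2.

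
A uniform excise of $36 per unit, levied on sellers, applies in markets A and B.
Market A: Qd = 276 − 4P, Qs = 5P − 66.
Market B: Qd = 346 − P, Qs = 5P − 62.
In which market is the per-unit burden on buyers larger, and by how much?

Market B, by $10.

Market A: pre-tax P* = $38, Q* = 124; post-tax Q = 44; per-unit burden on buyers = $20.
Market B: pre-tax P* = $68, Q* = 278; post-tax Q = 248; per-unit burden on buyers = $30.
Difference: $20 vs $30 → market B is larger by $10.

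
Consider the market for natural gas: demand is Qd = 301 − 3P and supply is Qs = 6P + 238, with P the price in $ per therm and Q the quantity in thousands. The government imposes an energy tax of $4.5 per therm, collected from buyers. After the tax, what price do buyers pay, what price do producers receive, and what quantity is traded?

Buyers pay $10; producers receive $5.5; quantity = 271.

Before the tax: set 301 − 3P = 6P + 238 → P* = $7, Q* = 280.
With the tax collected from buyers, demand (in seller-price terms) shifts: Qd = 301 − 3(P + 4.5).
Solving gives Q = 271 with buyers paying $10 and producers receiving $5.5 (the $4.5 wedge).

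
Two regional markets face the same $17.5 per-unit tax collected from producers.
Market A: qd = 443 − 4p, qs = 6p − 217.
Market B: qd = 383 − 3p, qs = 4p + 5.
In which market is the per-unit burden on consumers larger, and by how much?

Market A: pre-tax p* = $66, q* = 179; post-tax q = 137; per-unit burden on consumers = $10.5.
Market B: pre-tax p* = $54, q* = 221; post-tax q = 191; per-unit burden on consumers = $10.
Difference: $10.5 vs $10 → market A is larger by $0.5.

Market A, by $0.5.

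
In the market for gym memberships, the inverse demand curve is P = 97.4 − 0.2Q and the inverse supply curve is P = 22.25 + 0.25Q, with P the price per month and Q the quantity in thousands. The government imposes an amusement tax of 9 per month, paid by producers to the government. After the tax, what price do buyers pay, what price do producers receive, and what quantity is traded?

Buyers pay 68; producers receive 59; quantity = 147.

Rewrite in direct form: Qd = 487 − 5P and Qs = 4P − 89.
Before the tax: set 487 − 5P = 4P − 89 → P* = 64, Q* = 167.
With the tax collected from producers, supply shifts: Qs = 4(P − 9) − 89.
Solving gives Q = 147 with buyers paying 68 and producers receiving 59 (the 9 wedge).
The less price-elastic side of the market bears the larger share of a per-unit tax.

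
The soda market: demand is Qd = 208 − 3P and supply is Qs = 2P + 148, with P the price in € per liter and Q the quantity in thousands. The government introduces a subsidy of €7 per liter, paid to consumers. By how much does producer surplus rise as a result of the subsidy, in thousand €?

Without the subsidy, 208 − 3P = 2P + 148 gives 5P = 60, so P* = €12 and Q* = 172.
With a per-unit subsidy paid to consumers, each effectively pays P − 7, so demand becomes Qd = 208 − 3(P − 7).
New equilibrium: consumers pay €9.2, suppliers receive €16.2, Q = 180.4. (Wedge: Pb − Ps = −7.)
ΔPS is the trapezoid between Q = 180.4 and Q = 172 of height €4.2: ½ · (172 + 180.4) · 4.2 = €740.04.

Producer surplus rises by €740.04 thousand.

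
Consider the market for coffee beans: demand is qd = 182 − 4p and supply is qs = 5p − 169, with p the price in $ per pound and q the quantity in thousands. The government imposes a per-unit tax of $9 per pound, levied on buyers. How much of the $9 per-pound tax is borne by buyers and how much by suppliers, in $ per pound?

Buyers bear $5 per pound; suppliers bear $4 per pound.

Before the tax: set 182 − 4p = 5p − 169 → p* = $39, q* = 26.
With the tax collected from buyers, demand (in seller-price terms) shifts: qd = 182 − 4(p + 9).
New equilibrium: buyers pay $44, suppliers receive $35, q = 6. (Wedge: pb − ps = 9.)
Burden on buyers: $5; on suppliers: $4. (They sum to $9.)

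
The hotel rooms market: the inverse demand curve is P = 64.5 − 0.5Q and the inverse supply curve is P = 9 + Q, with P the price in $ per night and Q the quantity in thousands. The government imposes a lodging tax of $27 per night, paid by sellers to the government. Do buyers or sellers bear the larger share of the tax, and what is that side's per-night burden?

Rewrite in direct form: Qd = 129 − 2P and Qs = P − 9.
Without the tax, 129 − 2P = P − 9 gives 3P = 138, so P* = $46 and Q* = 37.
With the tax collected from sellers, supply shifts: Qs = (P − 27) − 9.
Solving gives Q = 19 with buyers paying $55 and sellers receiving $28 (the $27 wedge).
Per-night burden: buyers $9, sellers $18.
Sellers take the larger share because supply is less price-elastic here (demand slope 2 vs supply slope 1).
The less price-elastic side of the market bears the larger share of a per-unit tax.

Sellers bear the larger share: $18 per night.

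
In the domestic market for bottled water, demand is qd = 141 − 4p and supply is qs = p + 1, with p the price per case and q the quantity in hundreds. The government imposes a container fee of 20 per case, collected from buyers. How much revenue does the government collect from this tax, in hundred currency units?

Without the tax, 141 − 4p = p + 1 gives 5p = 140, so p* = 28 and q* = 29.
With the tax collected from buyers, demand (in seller-price terms) shifts: qd = 141 − 4(p + 20).
Solving gives q = 13 with buyers paying 32 and producers receiving 12 (the 20 wedge).
Revenue = t · Q = 20 · 13 = 260.

Tax revenue = 260 hundred.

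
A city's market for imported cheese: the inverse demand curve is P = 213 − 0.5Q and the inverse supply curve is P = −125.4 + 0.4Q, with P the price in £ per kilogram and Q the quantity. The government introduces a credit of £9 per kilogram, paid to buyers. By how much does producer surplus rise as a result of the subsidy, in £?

Rewrite in direct form: Qd = 426 − 2P and Qs = 2.5P + 313.5.
Before the subsidy: set 426 − 2P = 2.5P + 313.5 → P* = £25, Q* = 376.
With a per-unit subsidy paid to buyers, each effectively pays P − 9, so demand becomes Qd = 426 − 2(P − 9).
Solving gives Q = 386 with buyers paying £20 and suppliers receiving £29 (the £9 wedge).
ΔPS is the trapezoid between Q = 386 and Q = 376 of height £4: ½ · (376 + 386) · 4 = £1524.

Producer surplus rises by £1524.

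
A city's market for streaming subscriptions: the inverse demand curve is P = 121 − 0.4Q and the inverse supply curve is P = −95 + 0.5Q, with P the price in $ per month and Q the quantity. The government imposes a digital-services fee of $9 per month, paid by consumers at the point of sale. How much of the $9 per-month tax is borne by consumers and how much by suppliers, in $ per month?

Consumers bear $4 per month; suppliers bear $5 per month.

Rewrite in direct form: Qd = 302.5 − 2.5P and Qs = 2P + 190.
Before the tax: set 302.5 − 2.5P = 2P + 190 → P* = $25, Q* = 240.
With the tax collected from consumers, demand (in seller-price terms) shifts: Qd = 302.5 − 2.5(P + 9).
New equilibrium: consumers pay $29, suppliers receive $20, Q = 230. (Wedge: Pb − Ps = 9.)
Burden on consumers: $4; on suppliers: $5. (They sum to $9.)
The less price-elastic side of the market bears the larger share of a per-unit tax.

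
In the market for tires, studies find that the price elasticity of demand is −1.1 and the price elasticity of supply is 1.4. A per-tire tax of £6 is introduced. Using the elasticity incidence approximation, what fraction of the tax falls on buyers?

Incidence ratio: buyers' share ≈ εs / (εs + |εd|) = 1.4 / (1.4 + 1.1) = 0.56.
Supply is the more elastic side, so buyers bear the larger share.

Buyers' share ≈ 0.56.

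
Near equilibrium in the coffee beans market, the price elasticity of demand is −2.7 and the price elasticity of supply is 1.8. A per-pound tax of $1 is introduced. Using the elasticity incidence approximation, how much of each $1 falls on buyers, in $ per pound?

Buyers bear ≈ $0.4 per pound.

Incidence ratio: buyers' share ≈ εs / (εs + |εd|) = 1.8 / (1.8 + 2.7) = 0.4.
So buyers bear ≈ 0.4 × $1 = $0.4; producers bear $0.6.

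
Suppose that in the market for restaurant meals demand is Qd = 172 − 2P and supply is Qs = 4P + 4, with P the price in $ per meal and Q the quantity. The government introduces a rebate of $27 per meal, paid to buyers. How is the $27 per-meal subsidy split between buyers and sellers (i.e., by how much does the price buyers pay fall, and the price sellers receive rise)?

Before the subsidy: set 172 − 2P = 4P + 4 → P* = $28, Q* = 116.
With a per-unit subsidy paid to buyers, each effectively pays P − 27, so demand becomes Qd = 172 − 2(P − 27).
Solving gives Q = 152 with buyers paying $10 and sellers receiving $37 (the $27 wedge).
Gain to buyers: $18; to sellers: $9. (They sum to $27.)

Buyers gain $18 per meal; sellers gain $9 per meal.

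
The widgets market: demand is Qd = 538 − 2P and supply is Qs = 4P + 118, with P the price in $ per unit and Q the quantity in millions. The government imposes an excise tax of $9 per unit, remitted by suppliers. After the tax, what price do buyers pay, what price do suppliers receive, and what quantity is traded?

Buyers pay $76; suppliers receive $67; quantity = 386.

Before the tax: set 538 − 2P = 4P + 118 → P* = $70, Q* = 398.
With the tax collected from suppliers, supply shifts: Qs = 4(P − 9) + 118.
New equilibrium: buyers pay $76, suppliers receive $67, Q = 386. (Wedge: Pb − Ps = 9.)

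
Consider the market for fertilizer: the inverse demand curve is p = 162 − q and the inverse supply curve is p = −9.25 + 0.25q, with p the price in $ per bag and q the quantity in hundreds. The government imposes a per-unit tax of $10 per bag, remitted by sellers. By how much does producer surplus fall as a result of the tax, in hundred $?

Inverting to q(p) form: qd = 162 − p; qs = 4p + 37.
Before the tax: set 162 − p = 4p + 37 → p* = $25, q* = 137.
With the tax collected from sellers, supply shifts: qs = 4(p − 10) + 37.
Solving gives q = 129 with buyers paying $33 and sellers receiving $23 (the $10 wedge).
ΔPS is the trapezoid between Q = 129 and Q = 137 of height $2: ½ · (137 + 129) · 2 = $266.

Producer surplus falls by $266 hundred.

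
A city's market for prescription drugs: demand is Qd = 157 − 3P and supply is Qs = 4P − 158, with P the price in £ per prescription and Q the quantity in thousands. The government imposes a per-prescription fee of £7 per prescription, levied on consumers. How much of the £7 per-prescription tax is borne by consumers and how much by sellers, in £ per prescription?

Consumers bear £4 per prescription; sellers bear £3 per prescription.

Without the tax, 157 − 3P = 4P − 158 gives 7P = 315, so P* = £45 and Q* = 22.
With the tax collected from consumers, demand (in seller-price terms) shifts: Qd = 157 − 3(P + 7).
New equilibrium: consumers pay £49, sellers receive £42, Q = 10. (Wedge: Pb − Ps = 7.)
Burden on consumers: £4; on sellers: £3. (They sum to £7.)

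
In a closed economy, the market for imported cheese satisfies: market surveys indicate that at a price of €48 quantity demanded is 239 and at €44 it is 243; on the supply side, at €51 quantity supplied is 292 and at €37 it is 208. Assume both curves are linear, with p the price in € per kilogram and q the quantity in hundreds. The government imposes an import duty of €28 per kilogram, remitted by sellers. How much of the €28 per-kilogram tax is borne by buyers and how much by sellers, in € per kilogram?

Buyers bear €24 per kilogram; sellers bear €4 per kilogram.

Demand slope: (243 − 239)/(44 − 48) = -1, so qd = 287 − p.
Supply slope: (208 − 292)/(37 − 51) = 6, so qs = 6p − 14.
Without the tax, 287 − p = 6p − 14 gives 7p = 301, so p* = €43 and q* = 244.
With the tax collected from sellers, supply shifts: qs = 6(p − 28) − 14.
Solving gives q = 220 with buyers paying €67 and sellers receiving €39 (the €28 wedge).
Burden on buyers: €24; on sellers: €4. (They sum to €28.)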